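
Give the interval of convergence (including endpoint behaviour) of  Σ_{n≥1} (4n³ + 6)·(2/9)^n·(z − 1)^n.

The ratio of consecutive coefficients is [(4(n+1)³ + 6)/(4n³ + 6)] · 2/9 → 2/9.
Hence the series converges for |z − 1| < 1/(2/9) = 9/2, so the radius of convergence is 9/2.
Check z = 11/2: the terms have absolute value of order n³, which does not tend to 0, so the series diverges by the divergence test.
Endpoint z = -7/2: the terms have absolute value of order n³, which does not tend to 0, so the series diverges by the divergence test.

(-7/2, 11/2)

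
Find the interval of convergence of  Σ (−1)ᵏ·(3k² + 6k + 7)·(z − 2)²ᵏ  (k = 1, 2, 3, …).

(1, 3)

Apply the ratio test: |a_{k+1}| / |a_k| = (3(k+1)² + 6(k+1) + 7)/(3k² + 6k + 7), which tends to 1 as k → ∞.
Successive powers of (z − 2) differ by 2, so the series converges when |z − 2|² · 1 < 1, i.e. |z − 2| < √(1) = 1. So R = 1.
At z = 3: the terms have absolute value of order k², which does not tend to 0, so the series diverges by the divergence test.
Endpoint z = 1: the terms have absolute value of order k², which does not tend to 0, so the series diverges by the divergence test.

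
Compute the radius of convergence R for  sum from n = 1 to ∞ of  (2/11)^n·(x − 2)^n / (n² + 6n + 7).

R = 11/2

The ratio of consecutive coefficients is [(n² + 6n + 7)/((n+1)² + 6(n+1) + 7)] · 2/11 → 2/11.
The series converges when 2/11 · |x − 2| < 1, giving R = 11/2.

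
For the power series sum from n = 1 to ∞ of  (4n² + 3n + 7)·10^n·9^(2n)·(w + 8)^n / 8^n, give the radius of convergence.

The ratio of consecutive coefficients is [(4(n+1)² + 3(n+1) + 7)/(4n² + 3n + 7)] · 10·81/8 → 405/4.
Thus R = 1/(405/4) = 4/405.

R = 4/405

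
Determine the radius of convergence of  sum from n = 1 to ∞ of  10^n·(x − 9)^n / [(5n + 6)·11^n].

By the ratio test, |a_{n+1}/a_n| = [(5n + 6)/(5(n+1) + 6)] · 10/11 → 10/11.
The series converges when 10/11 · |x − 9| < 1, giving R = 11/10.

R = 11/10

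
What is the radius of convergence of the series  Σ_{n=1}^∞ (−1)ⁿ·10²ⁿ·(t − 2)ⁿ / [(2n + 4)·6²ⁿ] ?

R = 9/25

The ratio of consecutive coefficients is [(2n + 4)/(2(n+1) + 4)] · 100/36 → 25/9.
Hence the series converges for |t − 2| < 1/(25/9) = 9/25, so the radius of convergence is 9/25.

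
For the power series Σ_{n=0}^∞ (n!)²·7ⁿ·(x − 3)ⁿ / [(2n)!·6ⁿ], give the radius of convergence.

Apply the ratio test: |a_{n+1}| / |a_n| = (n+1)²/[(2n+1)·(2n+2)] · 7/6, which tends to 7/24 as n → ∞.
The series converges when 7/24 · |x − 3| < 1, giving R = 24/7.

R = 24/7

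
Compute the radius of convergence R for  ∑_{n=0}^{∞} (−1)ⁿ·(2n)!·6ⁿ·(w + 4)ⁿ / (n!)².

By the ratio test, |a_{n+1}/a_n| = (2n+1)·(2n+2)/(n+1)² · 6 → 24.
Thus R = 1/(24) = 1/24.

R = 1/24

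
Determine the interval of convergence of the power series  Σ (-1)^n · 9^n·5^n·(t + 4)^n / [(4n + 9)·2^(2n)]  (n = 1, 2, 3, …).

(-184/45, -176/45]

Apply the ratio test: |a_{n+1}| / |a_n| = [(4n + 9)/(4(n+1) + 9)] · 9·5/4, which tends to 45/4 as n → ∞.
Hence the series converges for |t + 4| < 1/(45/4) = 4/45, so the radius of convergence is 4/45.
Check t = -176/45: an alternating series whose terms decrease to 0 in absolute value, so it converges by the Leibniz criterion.
When t = -184/45, comparison with the harmonic series Σ 1/n shows the series diverges.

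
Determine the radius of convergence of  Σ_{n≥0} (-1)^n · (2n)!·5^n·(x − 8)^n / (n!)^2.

Apply the ratio test: |a_{n+1}| / |a_n| = (2n+1)·(2n+2)/(n+1)² · 5, which tends to 20 as n → ∞.
Convergence for |x − 8| · 20 < 1, i.e. |x − 8| < 1/20. So R = 1/20.

R = 1/20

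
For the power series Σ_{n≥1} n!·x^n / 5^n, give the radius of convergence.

R = 0

Ratio test: |a_{n+1}/a_n| = (n+1) · 1/5 → ∞ as n → ∞.
The terms grow without bound for any x ≠ 0, so R = 0 (convergence only at x = 0).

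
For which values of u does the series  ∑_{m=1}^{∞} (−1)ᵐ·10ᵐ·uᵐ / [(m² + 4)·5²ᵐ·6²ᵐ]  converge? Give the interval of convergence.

[-90, 90]

Ratio test: |a_{m+1}/a_m| = [(m² + 4)/((m+1)² + 4)] · 10/(25·36) → 1/90 as m → ∞.
Hence the series converges for |u| < 1/(1/90) = 90, so the radius of convergence is 90.
Check u = 90: absolute convergence follows by limit comparison with Σ 1/m².
When u = -90, the terms are on the order of 1/m², so the series converges absolutely by comparison with the p-series (p = 2 > 1).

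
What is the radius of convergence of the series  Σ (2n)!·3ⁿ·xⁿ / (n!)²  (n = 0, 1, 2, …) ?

R = 1/12

By the ratio test, |a_{n+1}/a_n| = (2n+1)·(2n+2)/(n+1)² · 3 → 12.
Hence the series converges for |x| < 1/(12) = 1/12, so the radius of convergence is 1/12.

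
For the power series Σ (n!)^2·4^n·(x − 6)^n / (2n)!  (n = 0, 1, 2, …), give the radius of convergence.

R = 1

The ratio of consecutive coefficients is (n+1)²/[(2n+1)·(2n+2)] · 4 → 1.
So the series converges when |x − 6| < 1 and diverges when |x − 6| > 1; R = 1.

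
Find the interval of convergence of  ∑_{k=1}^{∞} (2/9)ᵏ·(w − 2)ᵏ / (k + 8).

Ratio test: |a_{k+1}/a_k| = [(k + 8)/((k+1) + 8)] · 2/9 → 2/9 as k → ∞.
Thus R = 1/(2/9) = 9/2.
At w = 13/2: the terms are asymptotic to a nonzero constant times 1/k, so the series diverges by limit comparison with Σ 1/k.
Check w = -5/2: an alternating series whose terms decrease to 0 in absolute value, so it converges by the Leibniz criterion.

[-5/2, 13/2)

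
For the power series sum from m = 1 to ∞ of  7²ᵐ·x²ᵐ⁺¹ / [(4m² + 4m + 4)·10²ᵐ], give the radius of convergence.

The ratio of consecutive coefficients is [(4m² + 4m + 4)/(4(m+1)² + 4(m+1) + 4)] · 49/100 → 49/100.
Successive powers of x differ by 2, so the series converges when |x|² · 49/100 < 1, i.e. |x| < √(100/49) = 10/7. So R = 10/7.

R = 10/7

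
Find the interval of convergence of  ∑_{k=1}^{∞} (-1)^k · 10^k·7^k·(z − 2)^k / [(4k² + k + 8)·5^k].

[27/14, 29/14]

Apply the ratio test: |a_{k+1}| / |a_k| = [(4k² + k + 8)/(4(k+1)² + (k+1) + 8)] · 10·7/5, which tends to 14 as k → ∞.
Thus R = 1/(14) = 1/14.
Check z = 29/14: the terms are on the order of 1/k², so the series converges absolutely by comparison with the p-series (p = 2 > 1).
At z = 27/14: absolute convergence follows by limit comparison with Σ 1/k².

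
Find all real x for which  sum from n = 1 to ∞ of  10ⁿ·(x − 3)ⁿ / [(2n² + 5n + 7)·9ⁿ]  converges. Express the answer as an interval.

By the ratio test, |a_{n+1}/a_n| = [(2n² + 5n + 7)/(2(n+1)² + 5(n+1) + 7)] · 10/9 → 10/9.
Hence the series converges for |x − 3| < 1/(10/9) = 9/10, so the radius of convergence is 9/10.
When x = 39/10, the terms are on the order of 1/n², so the series converges absolutely by comparison with the p-series (p = 2 > 1).
Check x = 21/10: absolute convergence follows by limit comparison with Σ 1/n².

[21/10, 39/10]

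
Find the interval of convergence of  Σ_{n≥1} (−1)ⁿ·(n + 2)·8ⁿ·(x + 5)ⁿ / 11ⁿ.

(-51/8, -29/8)

Ratio test: |a_{n+1}/a_n| = [((n+1) + 2)/(n + 2)] · 8/11 → 8/11 as n → ∞.
Thus R = 1/(8/11) = 11/8.
Check x = -29/8: the terms do not tend to 0, so the series diverges.
When x = -51/8, the n-th term does not approach 0; divergence by the term test.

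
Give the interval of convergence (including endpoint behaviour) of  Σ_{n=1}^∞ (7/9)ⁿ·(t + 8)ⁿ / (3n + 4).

Apply the ratio test: |a_{n+1}| / |a_n| = [(3n + 4)/(3(n+1) + 4)] · 7/9, which tends to 7/9 as n → ∞.
Convergence for |t + 8| · 7/9 < 1, i.e. |t + 8| < 9/7. So R = 9/7.
When t = -47/7, comparison with the harmonic series Σ 1/n shows the series diverges.
When t = -65/7, the terms alternate in sign and decrease monotonically to 0 in absolute value (size ~ c/n), so the alternating series test gives convergence.

[-65/7, -47/7)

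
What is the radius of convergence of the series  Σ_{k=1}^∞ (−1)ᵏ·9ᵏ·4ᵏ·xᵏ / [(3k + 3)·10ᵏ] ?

R = 5/18

By the ratio test, |a_{k+1}/a_k| = [(3k + 3)/(3(k+1) + 3)] · 9·4/10 → 18/5.
The series converges when 18/5 · |x| < 1, giving R = 5/18.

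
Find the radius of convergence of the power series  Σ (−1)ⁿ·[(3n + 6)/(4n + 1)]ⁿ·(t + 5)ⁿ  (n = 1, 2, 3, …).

Applying the root test, |a_n|^(1/n) = (3n + 6)/(4n + 1) → 3/4.
Hence the series converges for |t + 5| < 1/(3/4) = 4/3, so the radius of convergence is 4/3.

R = 4/3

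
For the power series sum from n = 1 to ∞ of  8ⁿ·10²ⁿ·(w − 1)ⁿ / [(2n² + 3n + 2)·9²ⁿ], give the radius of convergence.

The ratio of consecutive coefficients is [(2n² + 3n + 2)/(2(n+1)² + 3(n+1) + 2)] · 8·100/81 → 800/81.
Hence the series converges for |w − 1| < 1/(800/81) = 81/800, so the radius of convergence is 81/800.

R = 81/800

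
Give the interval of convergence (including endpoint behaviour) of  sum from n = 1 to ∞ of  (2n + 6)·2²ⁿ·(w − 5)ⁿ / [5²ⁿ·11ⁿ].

(-255/4, 295/4)

Ratio test: |a_{n+1}/a_n| = [(2(n+1) + 6)/(2n + 6)] · 4/(25·11) → 4/275 as n → ∞.
Hence the series converges for |w − 5| < 1/(4/275) = 275/4, so the radius of convergence is 275/4.
When w = 295/4, the terms have absolute value of order n, which does not tend to 0, so the series diverges by the divergence test.
Check w = -255/4: the n-th term does not approach 0; divergence by the term test.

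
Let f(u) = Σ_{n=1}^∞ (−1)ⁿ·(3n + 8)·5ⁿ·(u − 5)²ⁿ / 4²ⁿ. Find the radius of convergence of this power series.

Apply the ratio test: |a_{n+1}| / |a_n| = [(3(n+1) + 8)/(3n + 8)] · 5/16, which tends to 5/16 as n → ∞.
Writing y = (u − 5)², the series in y has radius 16/5, so |u − 5| < √(16/5) and R = 4√5/5.

R = 4√5/5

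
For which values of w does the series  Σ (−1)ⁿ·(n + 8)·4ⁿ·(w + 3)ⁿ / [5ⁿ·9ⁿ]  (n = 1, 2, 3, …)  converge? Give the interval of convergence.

The ratio of consecutive coefficients is [((n+1) + 8)/(n + 8)] · 4/(5·9) → 4/45.
The series converges when 4/45 · |w + 3| < 1, giving R = 45/4.
Endpoint w = 33/4: the terms do not tend to 0, so the series diverges.
Endpoint w = -57/4: the terms do not tend to 0, so the series diverges.

(-57/4, 33/4)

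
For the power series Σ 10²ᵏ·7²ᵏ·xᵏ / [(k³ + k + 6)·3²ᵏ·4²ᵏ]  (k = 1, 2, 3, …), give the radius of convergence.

Apply the ratio test: |a_{k+1}| / |a_k| = [(k³ + k + 6)/((k+1)³ + (k+1) + 6)] · 100·49/(9·16), which tends to 1225/36 as k → ∞.
Thus R = 1/(1225/36) = 36/1225.

R = 36/1225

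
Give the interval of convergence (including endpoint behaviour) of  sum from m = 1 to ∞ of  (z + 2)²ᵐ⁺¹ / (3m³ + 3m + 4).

[-3, -1]

Apply the ratio test: |a_{m+1}| / |a_m| = (3m³ + 3m + 4)/(3(m+1)³ + 3(m+1) + 4), which tends to 1 as m → ∞.
Writing y = (z + 2)², the series in y has radius 1, so |z + 2| < √(1) = 1 and R = 1.
Endpoint z = -1: the terms are on the order of 1/m³, so the series converges absolutely by comparison with the p-series (p = 3 > 1).
Endpoint z = -3: the series is dominated by a constant times Σ 1/m³, which converges (p = 3 > 1).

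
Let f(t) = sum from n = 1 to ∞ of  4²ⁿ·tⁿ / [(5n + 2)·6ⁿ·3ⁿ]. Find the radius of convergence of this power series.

By the ratio test, |a_{n+1}/a_n| = [(5n + 2)/(5(n+1) + 2)] · 16/(6·3) → 8/9.
The series converges when 8/9 · |t| < 1, giving R = 9/8.

R = 9/8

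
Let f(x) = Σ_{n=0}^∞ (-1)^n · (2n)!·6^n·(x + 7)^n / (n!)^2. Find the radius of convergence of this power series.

The ratio of consecutive coefficients is (2n+1)·(2n+2)/(n+1)² · 6 → 24.
The series converges when 24 · |x + 7| < 1, giving R = 1/24.

R = 1/24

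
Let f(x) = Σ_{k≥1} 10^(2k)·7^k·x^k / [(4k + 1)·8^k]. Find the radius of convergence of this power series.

R = 2/175

By the ratio test, |a_{k+1}/a_k| = [(4k + 1)/(4(k+1) + 1)] · 100·7/8 → 175/2.
Hence the series converges for |x| < 1/(175/2) = 2/175, so the radius of convergence is 2/175.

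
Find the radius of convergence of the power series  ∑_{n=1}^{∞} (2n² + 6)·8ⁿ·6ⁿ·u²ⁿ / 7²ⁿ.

R = 7√3/12

By the ratio test, |a_{n+1}/a_n| = [(2(n+1)² + 6)/(2n² + 6)] · 8·6/49 → 48/49.
Since the exponent of u increases by 2 each term, convergence requires |u|² < 49/48, hence R = 7√3/12.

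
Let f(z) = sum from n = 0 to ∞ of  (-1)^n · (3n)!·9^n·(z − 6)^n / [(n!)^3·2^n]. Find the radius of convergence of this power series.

R = 2/243

Ratio test: |a_{n+1}/a_n| = (3n+1)·(3n+2)·(3n+3)/(n+1)³ · 9/2 → 243/2 as n → ∞.
Hence the series converges for |z − 6| < 1/(243/2) = 2/243, so the radius of convergence is 2/243.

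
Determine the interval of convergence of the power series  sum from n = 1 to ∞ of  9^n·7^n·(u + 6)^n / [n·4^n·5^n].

[-398/63, -358/63)

Ratio test: |a_{n+1}/a_n| = [n/(n+1)] · 9·7/(4·5) → 63/20 as n → ∞.
The series converges when 63/20 · |u + 6| < 1, giving R = 20/63.
When u = -358/63, the terms are asymptotic to a nonzero constant times 1/n, so the series diverges by limit comparison with Σ 1/n.
When u = -398/63, the terms alternate in sign and decrease monotonically to 0 in absolute value (size ~ c/n), so the alternating series test gives convergence.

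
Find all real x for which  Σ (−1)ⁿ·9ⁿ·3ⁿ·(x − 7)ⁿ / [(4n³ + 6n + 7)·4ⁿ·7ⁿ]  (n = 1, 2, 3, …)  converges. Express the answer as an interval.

[161/27, 217/27]

Ratio test: |a_{n+1}/a_n| = [(4n³ + 6n + 7)/(4(n+1)³ + 6(n+1) + 7)] · 9·3/(4·7) → 27/28 as n → ∞.
Thus R = 1/(27/28) = 28/27.
At x = 217/27: the series is dominated by a constant times Σ 1/n³, which converges (p = 3 > 1).
When x = 161/27, the terms are on the order of 1/n³, so the series converges absolutely by comparison with the p-series (p = 3 > 1).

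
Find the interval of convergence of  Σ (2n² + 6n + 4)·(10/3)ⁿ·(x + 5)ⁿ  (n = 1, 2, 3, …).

(-53/10, -47/10)

The ratio of consecutive coefficients is [(2(n+1)² + 6(n+1) + 4)/(2n² + 6n + 4)] · 10/3 → 10/3.
Convergence for |x + 5| · 10/3 < 1, i.e. |x + 5| < 3/10. So R = 3/10.
At x = -47/10: the terms have absolute value of order n², which does not tend to 0, so the series diverges by the divergence test.
When x = -53/10, the terms do not tend to 0, so the series diverges.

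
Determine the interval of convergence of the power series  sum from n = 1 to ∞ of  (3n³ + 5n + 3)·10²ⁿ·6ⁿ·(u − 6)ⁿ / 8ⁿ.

Apply the ratio test: |a_{n+1}| / |a_n| = [(3(n+1)³ + 5(n+1) + 3)/(3n³ + 5n + 3)] · 100·6/8, which tends to 75 as n → ∞.
Convergence for |u − 6| · 75 < 1, i.e. |u − 6| < 1/75. So R = 1/75.
Check u = 451/75: the terms have absolute value of order n³, which does not tend to 0, so the series diverges by the divergence test.
At u = 449/75: the n-th term does not approach 0; divergence by the term test.

(449/75, 451/75)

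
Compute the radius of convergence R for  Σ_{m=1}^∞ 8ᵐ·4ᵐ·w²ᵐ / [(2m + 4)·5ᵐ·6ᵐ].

R = √15/4

By the ratio test, |a_{m+1}/a_m| = [(2m + 4)/(2(m+1) + 4)] · 8·4/(5·6) → 16/15.
Successive powers of w differ by 2, so the series converges when |w|² · 16/15 < 1, i.e. |w| < √(15/16). So R = √15/4.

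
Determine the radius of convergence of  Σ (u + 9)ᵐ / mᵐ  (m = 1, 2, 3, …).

By the Cauchy root test, |a_m|^(1/m) = 1/m → 0.
The limit is 0 for every u, so R = ∞.

R = ∞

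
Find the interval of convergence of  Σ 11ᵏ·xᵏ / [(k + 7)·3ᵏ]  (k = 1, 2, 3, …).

Ratio test: |a_{k+1}/a_k| = [(k + 7)/((k+1) + 7)] · 11/3 → 11/3 as k → ∞.
Convergence for |x| · 11/3 < 1, i.e. |x| < 3/11. So R = 3/11.
Check x = 3/11: comparison with the harmonic series Σ 1/k shows the series diverges.
When x = -3/11, convergence follows from the alternating series test (terms decrease monotonically to 0).

[-3/11, 3/11)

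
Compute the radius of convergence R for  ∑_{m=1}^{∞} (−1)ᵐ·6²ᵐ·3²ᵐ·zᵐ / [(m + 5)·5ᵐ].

R = 5/324

Ratio test: |a_{m+1}/a_m| = [(m + 5)/((m+1) + 5)] · 36·9/5 → 324/5 as m → ∞.
Hence the series converges for |z| < 1/(324/5) = 5/324, so the radius of convergence is 5/324.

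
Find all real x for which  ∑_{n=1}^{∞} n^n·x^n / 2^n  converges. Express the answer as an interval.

{0}

Applying the root test, |a_n|^(1/n) = n/2 → ∞.
Since the n-th root of |a_n| is unbounded, the series converges only at x = 0; R = 0.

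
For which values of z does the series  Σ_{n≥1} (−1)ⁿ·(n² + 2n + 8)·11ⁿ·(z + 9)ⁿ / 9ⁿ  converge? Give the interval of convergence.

(-108/11, -90/11)

Apply the ratio test: |a_{n+1}| / |a_n| = [((n+1)² + 2(n+1) + 8)/(n² + 2n + 8)] · 11/9, which tends to 11/9 as n → ∞.
The series converges when 11/9 · |z + 9| < 1, giving R = 9/11.
Check z = -90/11: the terms have absolute value of order n², which does not tend to 0, so the series diverges by the divergence test.
Endpoint z = -108/11: the n-th term does not approach 0; divergence by the term test.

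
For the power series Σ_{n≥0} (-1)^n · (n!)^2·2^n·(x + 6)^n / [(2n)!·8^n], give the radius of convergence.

R = 16

Ratio test: |a_{n+1}/a_n| = (n+1)²/[(2n+1)·(2n+2)] · 2/8 → 1/16 as n → ∞.
Hence the series converges for |x + 6| < 1/(1/16) = 16, so the radius of convergence is 16.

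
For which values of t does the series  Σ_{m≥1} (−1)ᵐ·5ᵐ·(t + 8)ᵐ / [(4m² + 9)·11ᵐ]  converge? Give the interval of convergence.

[-51/5, -29/5]

By the ratio test, |a_{m+1}/a_m| = [(4m² + 9)/(4(m+1)² + 9)] · 5/11 → 5/11.
Convergence for |t + 8| · 5/11 < 1, i.e. |t + 8| < 11/5. So R = 11/5.
When t = -29/5, the terms are on the order of 1/m², so the series converges absolutely by comparison with the p-series (p = 2 > 1).
When t = -51/5, the terms are on the order of 1/m², so the series converges absolutely by comparison with the p-series (p = 2 > 1).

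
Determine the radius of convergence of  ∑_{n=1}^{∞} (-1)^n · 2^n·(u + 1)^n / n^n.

R = ∞

Root test: |a_n|^(1/n) = 2/n → 0.
The limit is 0 for every u, so R = ∞.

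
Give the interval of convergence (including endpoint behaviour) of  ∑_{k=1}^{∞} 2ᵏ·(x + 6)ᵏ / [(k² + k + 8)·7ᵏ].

[-19/2, -5/2]

Ratio test: |a_{k+1}/a_k| = [(k² + k + 8)/((k+1)² + (k+1) + 8)] · 2/7 → 2/7 as k → ∞.
Thus R = 1/(2/7) = 7/2.
Endpoint x = -5/2: the terms are on the order of 1/k², so the series converges absolutely by comparison with the p-series (p = 2 > 1).
Endpoint x = -19/2: the series is dominated by a constant times Σ 1/k², which converges (p = 2 > 1).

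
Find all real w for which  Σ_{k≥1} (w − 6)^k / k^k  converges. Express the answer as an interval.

(−∞, ∞)

Applying the root test, |a_k|^(1/k) = 1/k → 0.
Since the k-th root of |a_k| tends to 0, the series converges for all real w; R = ∞.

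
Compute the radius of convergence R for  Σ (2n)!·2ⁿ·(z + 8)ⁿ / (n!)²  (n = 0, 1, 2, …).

R = 1/8

The ratio of consecutive coefficients is (2n+1)·(2n+2)/(n+1)² · 2 → 8.
Convergence for |z + 8| · 8 < 1, i.e. |z + 8| < 1/8. So R = 1/8.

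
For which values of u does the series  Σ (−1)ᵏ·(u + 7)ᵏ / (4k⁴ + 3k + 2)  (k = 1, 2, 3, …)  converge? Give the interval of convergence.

[-8, -6]

Ratio test: |a_{k+1}/a_k| = (4k⁴ + 3k + 2)/(4(k+1)⁴ + 3(k+1) + 2) → 1 as k → ∞.
Hence R = 1.
Endpoint u = -6: the series is dominated by a constant times Σ 1/k⁴, which converges (p = 4 > 1).
At u = -8: absolute convergence follows by limit comparison with Σ 1/k⁴.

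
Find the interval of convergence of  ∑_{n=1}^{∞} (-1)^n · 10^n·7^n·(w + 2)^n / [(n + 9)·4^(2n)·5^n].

Apply the ratio test: |a_{n+1}| / |a_n| = [(n + 9)/((n+1) + 9)] · 10·7/(16·5), which tends to 7/8 as n → ∞.
The series converges when 7/8 · |w + 2| < 1, giving R = 8/7.
Endpoint w = -6/7: an alternating series whose terms decrease to 0 in absolute value, so it converges by the Leibniz criterion.
At w = -22/7: the terms are asymptotic to a nonzero constant times 1/n, so the series diverges by limit comparison with Σ 1/n.

(-22/7, -6/7]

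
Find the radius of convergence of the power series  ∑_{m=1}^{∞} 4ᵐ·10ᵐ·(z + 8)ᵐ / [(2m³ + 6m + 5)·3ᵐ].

R = 3/40

Apply the ratio test: |a_{m+1}| / |a_m| = [(2m³ + 6m + 5)/(2(m+1)³ + 6(m+1) + 5)] · 4·10/3, which tends to 40/3 as m → ∞.
The series converges when 40/3 · |z + 8| < 1, giving R = 3/40.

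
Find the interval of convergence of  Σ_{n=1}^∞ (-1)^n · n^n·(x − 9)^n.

Applying the root test, |a_n|^(1/n) = n → ∞.
Since the n-th root of |a_n| is unbounded, the series converges only at x = 9; R = 0.

{9}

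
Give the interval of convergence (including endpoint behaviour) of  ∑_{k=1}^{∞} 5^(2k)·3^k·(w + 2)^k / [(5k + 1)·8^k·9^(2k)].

[-266/25, 166/25)

Apply the ratio test: |a_{k+1}| / |a_k| = [(5k + 1)/(5(k+1) + 1)] · 25·3/(8·81), which tends to 25/216 as k → ∞.
Hence the series converges for |w + 2| < 1/(25/216) = 216/25, so the radius of convergence is 216/25.
When w = 166/25, comparison with the harmonic series Σ 1/k shows the series diverges.
When w = -266/25, the terms alternate in sign and decrease monotonically to 0 in absolute value (size ~ c/k), so the alternating series test gives convergence.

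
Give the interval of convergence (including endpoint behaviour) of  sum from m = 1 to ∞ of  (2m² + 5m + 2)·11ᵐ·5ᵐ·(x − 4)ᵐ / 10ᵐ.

The ratio of consecutive coefficients is [(2(m+1)² + 5(m+1) + 2)/(2m² + 5m + 2)] · 11·5/10 → 11/2.
Thus R = 1/(11/2) = 2/11.
Endpoint x = 46/11: the terms do not tend to 0, so the series diverges.
Check x = 42/11: the m-th term does not approach 0; divergence by the term test.

(42/11, 46/11)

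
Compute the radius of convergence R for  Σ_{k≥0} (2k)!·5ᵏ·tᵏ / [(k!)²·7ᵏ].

R = 7/20

Apply the ratio test: |a_{k+1}| / |a_k| = (2k+1)·(2k+2)/(k+1)² · 5/7, which tends to 20/7 as k → ∞.
Thus R = 1/(20/7) = 7/20.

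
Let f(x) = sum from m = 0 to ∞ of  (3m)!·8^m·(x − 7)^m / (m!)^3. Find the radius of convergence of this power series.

R = 1/216

The ratio of consecutive coefficients is (3m+1)·(3m+2)·(3m+3)/(m+1)³ · 8 → 216.
The series converges when 216 · |x − 7| < 1, giving R = 1/216.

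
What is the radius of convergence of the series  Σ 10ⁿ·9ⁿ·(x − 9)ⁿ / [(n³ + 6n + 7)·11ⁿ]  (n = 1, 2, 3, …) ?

R = 11/90

By the ratio test, |a_{n+1}/a_n| = [(n³ + 6n + 7)/((n+1)³ + 6(n+1) + 7)] · 10·9/11 → 90/11.
Convergence for |x − 9| · 90/11 < 1, i.e. |x − 9| < 11/90. So R = 11/90.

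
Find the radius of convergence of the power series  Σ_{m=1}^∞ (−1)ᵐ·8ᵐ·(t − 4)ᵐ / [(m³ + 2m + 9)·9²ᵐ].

Apply the ratio test: |a_{m+1}| / |a_m| = [(m³ + 2m + 9)/((m+1)³ + 2(m+1) + 9)] · 8/81, which tends to 8/81 as m → ∞.
Convergence for |t − 4| · 8/81 < 1, i.e. |t − 4| < 81/8. So R = 81/8.

R = 81/8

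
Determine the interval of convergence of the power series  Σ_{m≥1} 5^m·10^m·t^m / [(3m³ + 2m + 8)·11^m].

By the ratio test, |a_{m+1}/a_m| = [(3m³ + 2m + 8)/(3(m+1)³ + 2(m+1) + 8)] · 5·10/11 → 50/11.
Thus R = 1/(50/11) = 11/50.
Endpoint t = 11/50: the series is dominated by a constant times Σ 1/m³, which converges (p = 3 > 1).
When t = -11/50, the series is dominated by a constant times Σ 1/m³, which converges (p = 3 > 1).

[-11/50, 11/50]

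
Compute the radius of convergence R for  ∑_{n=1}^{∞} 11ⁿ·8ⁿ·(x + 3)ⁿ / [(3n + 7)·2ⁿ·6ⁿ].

R = 3/22

By the ratio test, |a_{n+1}/a_n| = [(3n + 7)/(3(n+1) + 7)] · 11·8/(2·6) → 22/3.
Hence the series converges for |x + 3| < 1/(22/3) = 3/22, so the radius of convergence is 3/22.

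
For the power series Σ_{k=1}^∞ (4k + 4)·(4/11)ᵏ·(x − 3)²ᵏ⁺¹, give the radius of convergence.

R = √11/2

Apply the ratio test: |a_{k+1}| / |a_k| = [(4(k+1) + 4)/(4k + 4)] · 4/11, which tends to 4/11 as k → ∞.
Since the exponent of (x − 3) increases by 2 each term, convergence requires |x − 3|² < 11/4, hence R = √11/2.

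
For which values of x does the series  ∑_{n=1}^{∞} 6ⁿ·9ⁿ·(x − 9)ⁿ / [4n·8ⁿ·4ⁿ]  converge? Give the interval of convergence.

[227/27, 259/27)

Apply the ratio test: |a_{n+1}| / |a_n| = [4n/4(n+1)] · 6·9/(8·4), which tends to 27/16 as n → ∞.
Hence the series converges for |x − 9| < 1/(27/16) = 16/27, so the radius of convergence is 16/27.
When x = 259/27, the terms are asymptotic to a nonzero constant times 1/n, so the series diverges by limit comparison with Σ 1/n.
At x = 227/27: an alternating series whose terms decrease to 0 in absolute value, so it converges by the Leibniz criterion.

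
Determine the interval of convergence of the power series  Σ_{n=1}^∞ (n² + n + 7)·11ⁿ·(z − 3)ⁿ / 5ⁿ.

By the ratio test, |a_{n+1}/a_n| = [((n+1)² + (n+1) + 7)/(n² + n + 7)] · 11/5 → 11/5.
The series converges when 11/5 · |z − 3| < 1, giving R = 5/11.
At z = 38/11: the terms have absolute value of order n², which does not tend to 0, so the series diverges by the divergence test.
Endpoint z = 28/11: the terms do not tend to 0, so the series diverges.

(28/11, 38/11)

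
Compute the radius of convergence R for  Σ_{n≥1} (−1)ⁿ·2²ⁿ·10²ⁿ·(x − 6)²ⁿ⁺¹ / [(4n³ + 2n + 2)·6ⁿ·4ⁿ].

The ratio of consecutive coefficients is [(4n³ + 2n + 2)/(4(n+1)³ + 2(n+1) + 2)] · 4·100/(6·4) → 50/3.
Writing y = (x − 6)², the series in y has radius 3/50, so |x − 6| < √(3/50) and R = √6/10.

R = √6/10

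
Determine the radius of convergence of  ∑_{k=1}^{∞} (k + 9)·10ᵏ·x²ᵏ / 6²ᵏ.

By the ratio test, |a_{k+1}/a_k| = [((k+1) + 9)/(k + 9)] · 10/36 → 5/18.
Writing y = x², the series in y has radius 18/5, so |x| < √(18/5) and R = 3√10/5.

R = 3√10/5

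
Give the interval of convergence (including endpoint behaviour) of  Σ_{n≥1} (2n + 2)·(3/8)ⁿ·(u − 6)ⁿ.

Ratio test: |a_{n+1}/a_n| = [(2(n+1) + 2)/(2n + 2)] · 3/8 → 3/8 as n → ∞.
Convergence for |u − 6| · 3/8 < 1, i.e. |u − 6| < 8/3. So R = 8/3.
At u = 26/3: the terms do not tend to 0, so the series diverges.
At u = 10/3: the terms do not tend to 0, so the series diverges.

(10/3, 26/3)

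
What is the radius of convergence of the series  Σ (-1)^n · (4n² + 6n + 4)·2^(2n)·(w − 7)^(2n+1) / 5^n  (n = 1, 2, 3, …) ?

R = √5/2

Ratio test: |a_{n+1}/a_n| = [(4(n+1)² + 6(n+1) + 4)/(4n² + 6n + 4)] · 4/5 → 4/5 as n → ∞.
Writing y = (w − 7)², the series in y has radius 5/4, so |w − 7| < √(5/4) and R = √5/2.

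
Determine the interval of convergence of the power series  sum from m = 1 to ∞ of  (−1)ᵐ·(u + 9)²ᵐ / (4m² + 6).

Apply the ratio test: |a_{m+1}| / |a_m| = (4m² + 6)/(4(m+1)² + 6), which tends to 1 as m → ∞.
Since the exponent of (u + 9) increases by 2 each term, convergence requires |u + 9|² < 1, hence R = 1.
When u = -8, absolute convergence follows by limit comparison with Σ 1/m².
When u = -10, the terms are on the order of 1/m², so the series converges absolutely by comparison with the p-series (p = 2 > 1).

[-10, -8]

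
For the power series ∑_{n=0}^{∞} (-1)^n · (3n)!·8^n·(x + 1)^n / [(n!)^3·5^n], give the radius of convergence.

R = 5/216

The ratio of consecutive coefficients is (3n+1)·(3n+2)·(3n+3)/(n+1)³ · 8/5 → 216/5.
The series converges when 216/5 · |x + 1| < 1, giving R = 5/216.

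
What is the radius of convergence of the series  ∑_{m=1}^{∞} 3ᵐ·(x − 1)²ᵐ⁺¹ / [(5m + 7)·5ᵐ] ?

R = √15/3

By the ratio test, |a_{m+1}/a_m| = [(5m + 7)/(5(m+1) + 7)] · 3/5 → 3/5.
Writing y = (x − 1)², the series in y has radius 5/3, so |x − 1| < √(5/3) and R = √15/3.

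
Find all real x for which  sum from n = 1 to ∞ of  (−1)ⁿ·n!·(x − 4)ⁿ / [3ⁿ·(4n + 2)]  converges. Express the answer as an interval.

Ratio test: |a_{n+1}/a_n| = (n+1) · 1/3 · (4n + 2)/(4(n+1) + 2) → ∞ as n → ∞.
The ratio grows without bound, so the series diverges whenever (x − 4) ≠ 0; it converges only at x = 4. R = 0.

{4}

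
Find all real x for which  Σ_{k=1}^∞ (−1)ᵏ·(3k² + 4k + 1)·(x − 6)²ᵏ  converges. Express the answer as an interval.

The ratio of consecutive coefficients is (3(k+1)² + 4(k+1) + 1)/(3k² + 4k + 1) → 1.
Since the exponent of (x − 6) increases by 2 each term, convergence requires |x − 6|² < 1, hence R = 1.
When x = 7, the k-th term does not approach 0; divergence by the term test.
At x = 5: the terms do not tend to 0, so the series diverges.

(5, 7)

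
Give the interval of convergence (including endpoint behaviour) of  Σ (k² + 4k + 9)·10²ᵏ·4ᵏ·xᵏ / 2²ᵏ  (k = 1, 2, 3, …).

Ratio test: |a_{k+1}/a_k| = [((k+1)² + 4(k+1) + 9)/(k² + 4k + 9)] · 100·4/4 → 100 as k → ∞.
Convergence for |x| · 100 < 1, i.e. |x| < 1/100. So R = 1/100.
At x = 1/100: the terms do not tend to 0, so the series diverges.
Check x = -1/100: the k-th term does not approach 0; divergence by the term test.

(-1/100, 1/100)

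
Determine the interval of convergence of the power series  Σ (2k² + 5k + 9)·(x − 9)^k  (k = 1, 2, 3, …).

(8, 10)

By the ratio test, |a_{k+1}/a_k| = (2(k+1)² + 5(k+1) + 9)/(2k² + 5k + 9) → 1.
Hence R = 1.
Endpoint x = 10: the terms have absolute value of order k², which does not tend to 0, so the series diverges by the divergence test.
When x = 8, the k-th term does not approach 0; divergence by the term test.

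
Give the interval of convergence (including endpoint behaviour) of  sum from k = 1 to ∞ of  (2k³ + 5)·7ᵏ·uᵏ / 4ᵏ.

(-4/7, 4/7)

By the ratio test, |a_{k+1}/a_k| = [(2(k+1)³ + 5)/(2k³ + 5)] · 7/4 → 7/4.
The series converges when 7/4 · |u| < 1, giving R = 4/7.
Check u = 4/7: the terms do not tend to 0, so the series diverges.
When u = -4/7, the terms have absolute value of order k³, which does not tend to 0, so the series diverges by the divergence test.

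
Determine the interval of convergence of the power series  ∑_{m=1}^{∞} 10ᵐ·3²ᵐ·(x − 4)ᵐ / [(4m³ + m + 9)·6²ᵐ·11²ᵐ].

[-222/5, 262/5]

Ratio test: |a_{m+1}/a_m| = [(4m³ + m + 9)/(4(m+1)³ + (m+1) + 9)] · 10·9/(36·121) → 5/242 as m → ∞.
Hence the series converges for |x − 4| < 1/(5/242) = 242/5, so the radius of convergence is 242/5.
When x = 262/5, the series is dominated by a constant times Σ 1/m³, which converges (p = 3 > 1).
At x = -222/5: the terms are on the order of 1/m³, so the series converges absolutely by comparison with the p-series (p = 3 > 1).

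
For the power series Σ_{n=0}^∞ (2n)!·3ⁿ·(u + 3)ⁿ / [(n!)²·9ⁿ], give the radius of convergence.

R = 3/4

Ratio test: |a_{n+1}/a_n| = (2n+1)·(2n+2)/(n+1)² · 3/9 → 4/3 as n → ∞.
Thus R = 1/(4/3) = 3/4.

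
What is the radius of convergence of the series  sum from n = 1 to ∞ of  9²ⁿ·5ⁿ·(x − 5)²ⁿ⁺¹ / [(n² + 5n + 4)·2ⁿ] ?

R = √10/45

Apply the ratio test: |a_{n+1}| / |a_n| = [(n² + 5n + 4)/((n+1)² + 5(n+1) + 4)] · 81·5/2, which tends to 405/2 as n → ∞.
Writing y = (x − 5)², the series in y has radius 2/405, so |x − 5| < √(2/405) and R = √10/45.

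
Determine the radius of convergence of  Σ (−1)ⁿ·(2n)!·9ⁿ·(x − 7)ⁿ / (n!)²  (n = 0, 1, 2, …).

R = 1/36

By the ratio test, |a_{n+1}/a_n| = (2n+1)·(2n+2)/(n+1)² · 9 → 36.
Thus R = 1/(36) = 1/36.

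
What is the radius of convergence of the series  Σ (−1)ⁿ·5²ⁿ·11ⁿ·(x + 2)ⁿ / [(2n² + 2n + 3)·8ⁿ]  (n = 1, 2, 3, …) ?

The ratio of consecutive coefficients is [(2n² + 2n + 3)/(2(n+1)² + 2(n+1) + 3)] · 25·11/8 → 275/8.
Hence the series converges for |x + 2| < 1/(275/8) = 8/275, so the radius of convergence is 8/275.

R = 8/275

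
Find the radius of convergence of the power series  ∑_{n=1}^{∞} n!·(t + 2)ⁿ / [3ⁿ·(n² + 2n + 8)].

Apply the ratio test: |a_{n+1}| / |a_n| = (n+1) · 1/3 · (n² + 2n + 8)/((n+1)² + 2(n+1) + 8), which tends to ∞ as n → ∞.
The ratio grows without bound, so the series diverges whenever (t + 2) ≠ 0; it converges only at t = -2. R = 0.

R = 0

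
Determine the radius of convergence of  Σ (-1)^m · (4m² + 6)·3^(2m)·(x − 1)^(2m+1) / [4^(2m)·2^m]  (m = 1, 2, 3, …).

R = 4√2/3

Ratio test: |a_{m+1}/a_m| = [(4(m+1)² + 6)/(4m² + 6)] · 9/(16·2) → 9/32 as m → ∞.
Writing y = (x − 1)², the series in y has radius 32/9, so |x − 1| < √(32/9) and R = 4√2/3.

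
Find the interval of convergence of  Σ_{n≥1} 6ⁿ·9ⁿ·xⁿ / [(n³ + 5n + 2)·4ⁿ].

By the ratio test, |a_{n+1}/a_n| = [(n³ + 5n + 2)/((n+1)³ + 5(n+1) + 2)] · 6·9/4 → 27/2.
The series converges when 27/2 · |x| < 1, giving R = 2/27.
Endpoint x = 2/27: the series is dominated by a constant times Σ 1/n³, which converges (p = 3 > 1).
Endpoint x = -2/27: the terms are on the order of 1/n³, so the series converges absolutely by comparison with the p-series (p = 3 > 1).

[-2/27, 2/27]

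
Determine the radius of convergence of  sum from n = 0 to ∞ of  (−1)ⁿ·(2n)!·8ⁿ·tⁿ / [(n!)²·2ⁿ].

R = 1/16

Apply the ratio test: |a_{n+1}| / |a_n| = (2n+1)·(2n+2)/(n+1)² · 8/2, which tends to 16 as n → ∞.
Hence the series converges for |t| < 1/(16) = 1/16, so the radius of convergence is 1/16.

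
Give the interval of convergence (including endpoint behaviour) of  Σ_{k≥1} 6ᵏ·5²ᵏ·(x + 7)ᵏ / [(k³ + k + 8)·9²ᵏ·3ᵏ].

By the ratio test, |a_{k+1}/a_k| = [(k³ + k + 8)/((k+1)³ + (k+1) + 8)] · 6·25/(81·3) → 50/81.
The series converges when 50/81 · |x + 7| < 1, giving R = 81/50.
At x = -269/50: absolute convergence follows by limit comparison with Σ 1/k³.
Endpoint x = -431/50: absolute convergence follows by limit comparison with Σ 1/k³.

[-431/50, -269/50]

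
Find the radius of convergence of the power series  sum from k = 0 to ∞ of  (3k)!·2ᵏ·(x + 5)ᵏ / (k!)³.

R = 1/54

By the ratio test, |a_{k+1}/a_k| = (3k+1)·(3k+2)·(3k+3)/(k+1)³ · 2 → 54.
Convergence for |x + 5| · 54 < 1, i.e. |x + 5| < 1/54. So R = 1/54.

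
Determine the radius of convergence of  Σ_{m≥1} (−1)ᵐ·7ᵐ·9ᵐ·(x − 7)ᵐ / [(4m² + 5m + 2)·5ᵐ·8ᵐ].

Ratio test: |a_{m+1}/a_m| = [(4m² + 5m + 2)/(4(m+1)² + 5(m+1) + 2)] · 7·9/(5·8) → 63/40 as m → ∞.
Convergence for |x − 7| · 63/40 < 1, i.e. |x − 7| < 40/63. So R = 40/63.

R = 40/63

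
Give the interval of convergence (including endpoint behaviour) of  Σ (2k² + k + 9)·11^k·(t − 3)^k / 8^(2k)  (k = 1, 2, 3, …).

The ratio of consecutive coefficients is [(2(k+1)² + (k+1) + 9)/(2k² + k + 9)] · 11/64 → 11/64.
Thus R = 1/(11/64) = 64/11.
When t = 97/11, the terms do not tend to 0, so the series diverges.
At t = -31/11: the terms do not tend to 0, so the series diverges.

(-31/11, 97/11)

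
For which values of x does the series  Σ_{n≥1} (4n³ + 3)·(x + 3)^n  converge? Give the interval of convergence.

Apply the ratio test: |a_{n+1}| / |a_n| = (4(n+1)³ + 3)/(4n³ + 3), which tends to 1 as n → ∞.
So the series converges when |x + 3| < 1 and diverges when |x + 3| > 1; R = 1.
Endpoint x = -2: the terms do not tend to 0, so the series diverges.
Endpoint x = -4: the terms do not tend to 0, so the series diverges.

(-4, -2)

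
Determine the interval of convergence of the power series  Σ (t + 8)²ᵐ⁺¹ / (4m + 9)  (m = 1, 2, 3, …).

Ratio test: |a_{m+1}/a_m| = (4m + 9)/(4(m+1) + 9) → 1 as m → ∞.
Writing y = (t + 8)², the series in y has radius 1, so |t + 8| < √(1) = 1 and R = 1.
When t = -7, the terms are asymptotic to a nonzero constant times 1/m, so the series diverges by limit comparison with Σ 1/m.
Check t = -9: the terms are asymptotic to a nonzero constant times 1/m, so the series diverges by limit comparison with Σ 1/m.

(-9, -7)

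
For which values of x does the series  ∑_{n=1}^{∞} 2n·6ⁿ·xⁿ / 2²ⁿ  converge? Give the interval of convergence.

(-2/3, 2/3)

Ratio test: |a_{n+1}/a_n| = [2(n+1)/2n] · 6/4 → 3/2 as n → ∞.
The series converges when 3/2 · |x| < 1, giving R = 2/3.
When x = 2/3, the n-th term does not approach 0; divergence by the term test.
Endpoint x = -2/3: the terms do not tend to 0, so the series diverges.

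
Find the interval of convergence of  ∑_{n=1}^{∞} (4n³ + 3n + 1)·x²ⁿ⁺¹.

By the ratio test, |a_{n+1}/a_n| = (4(n+1)³ + 3(n+1) + 1)/(4n³ + 3n + 1) → 1.
Writing y = x², the series in y has radius 1, so |x| < √(1) = 1 and R = 1.
Endpoint x = 1: the n-th term does not approach 0; divergence by the term test.
When x = -1, the n-th term does not approach 0; divergence by the term test.

(-1, 1)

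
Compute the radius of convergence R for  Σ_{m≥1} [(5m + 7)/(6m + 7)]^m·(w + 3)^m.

By the Cauchy root test, |a_m|^(1/m) = (5m + 7)/(6m + 7) → 5/6.
The series converges when 5/6 · |w + 3| < 1, giving R = 6/5.

R = 6/5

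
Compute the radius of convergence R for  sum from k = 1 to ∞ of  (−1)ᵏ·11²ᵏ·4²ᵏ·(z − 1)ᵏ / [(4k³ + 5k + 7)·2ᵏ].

R = 1/968

By the ratio test, |a_{k+1}/a_k| = [(4k³ + 5k + 7)/(4(k+1)³ + 5(k+1) + 7)] · 121·16/2 → 968.
Hence the series converges for |z − 1| < 1/(968) = 1/968, so the radius of convergence is 1/968.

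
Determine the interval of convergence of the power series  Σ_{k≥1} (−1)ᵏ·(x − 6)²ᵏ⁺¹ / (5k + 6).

[5, 7]

The ratio of consecutive coefficients is (5k + 6)/(5(k+1) + 6) → 1.
Since the exponent of (x − 6) increases by 2 each term, convergence requires |x − 6|² < 1, hence R = 1.
Check x = 7: an alternating series whose terms decrease to 0 in absolute value, so it converges by the Leibniz criterion.
At x = 5: the terms alternate in sign and decrease monotonically to 0 in absolute value (size ~ c/k), so the alternating series test gives convergence.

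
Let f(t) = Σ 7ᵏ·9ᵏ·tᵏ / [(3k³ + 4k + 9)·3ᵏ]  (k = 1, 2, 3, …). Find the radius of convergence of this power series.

Ratio test: |a_{k+1}/a_k| = [(3k³ + 4k + 9)/(3(k+1)³ + 4(k+1) + 9)] · 7·9/3 → 21 as k → ∞.
Convergence for |t| · 21 < 1, i.e. |t| < 1/21. So R = 1/21.

R = 1/21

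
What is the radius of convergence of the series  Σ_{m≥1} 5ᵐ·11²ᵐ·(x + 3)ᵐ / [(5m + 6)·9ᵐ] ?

R = 9/605

The ratio of consecutive coefficients is [(5m + 6)/(5(m+1) + 6)] · 5·121/9 → 605/9.
Thus R = 1/(605/9) = 9/605.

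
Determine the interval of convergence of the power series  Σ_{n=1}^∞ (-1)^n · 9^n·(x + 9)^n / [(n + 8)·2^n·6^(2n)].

The ratio of consecutive coefficients is [(n + 8)/((n+1) + 8)] · 9/(2·36) → 1/8.
Hence the series converges for |x + 9| < 1/(1/8) = 8, so the radius of convergence is 8.
Check x = -1: the terms alternate in sign and decrease monotonically to 0 in absolute value (size ~ c/n), so the alternating series test gives convergence.
Check x = -17: the terms behave like c/n; limit comparison with the harmonic series gives divergence.

(-17, -1]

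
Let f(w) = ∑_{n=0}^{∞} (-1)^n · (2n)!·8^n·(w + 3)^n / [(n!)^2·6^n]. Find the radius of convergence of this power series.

R = 3/16

By the ratio test, |a_{n+1}/a_n| = (2n+1)·(2n+2)/(n+1)² · 8/6 → 16/3.
Convergence for |w + 3| · 16/3 < 1, i.e. |w + 3| < 3/16. So R = 3/16.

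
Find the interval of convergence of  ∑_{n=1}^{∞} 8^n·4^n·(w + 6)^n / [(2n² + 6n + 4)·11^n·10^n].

Ratio test: |a_{n+1}/a_n| = [(2n² + 6n + 4)/(2(n+1)² + 6(n+1) + 4)] · 8·4/(11·10) → 16/55 as n → ∞.
Convergence for |w + 6| · 16/55 < 1, i.e. |w + 6| < 55/16. So R = 55/16.
When w = -41/16, the series is dominated by a constant times Σ 1/n², which converges (p = 2 > 1).
At w = -151/16: the terms are on the order of 1/n², so the series converges absolutely by comparison with the p-series (p = 2 > 1).

[-151/16, -41/16]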